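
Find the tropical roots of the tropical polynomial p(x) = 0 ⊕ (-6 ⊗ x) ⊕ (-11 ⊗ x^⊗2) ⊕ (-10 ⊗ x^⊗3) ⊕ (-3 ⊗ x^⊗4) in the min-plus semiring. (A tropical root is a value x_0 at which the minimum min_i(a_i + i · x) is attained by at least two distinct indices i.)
Roots: {-7, -1, 5, 6}

Each tropical root is a break point of the lower envelope of the lines y = a_i + i · x (there are 5 lines, with slopes 0, 1, ..., 4). Only the lines that attain the minimum somewhere contribute to roots; other lines are dominated. Here the surviving (envelope) indices are i = 4, i = 3, i = 2, i = 1, i = 0.
Intersections between consecutive envelope lines give the roots: for adjacent envelope indices i < j the intersection is x = (a_i − a_j) / (j − i). Reading off the sorted break points: {-7, -1, 5, 6}.
Verification: at each break x_0, at least two indices attain the minimum of min_i(a_i + i · x_0).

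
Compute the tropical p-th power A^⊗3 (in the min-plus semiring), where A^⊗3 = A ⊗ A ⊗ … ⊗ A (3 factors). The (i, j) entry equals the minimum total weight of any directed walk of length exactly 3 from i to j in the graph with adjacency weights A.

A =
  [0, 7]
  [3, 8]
A^⊗3 =
  [0, 7]
  [3, 10]

Each entry (A^⊗3)_ij equals the minimum over all length-3 walks i = v_0 → v_1 → … → v_3 = j of Σ_t A[v_t][v_{t+1}]. For example, for (i, j) = (0, 1) we minimise over 4 possible intermediate vertex sequences; the minimum is 7, attained along the walk 0 → 0 → 0 → 1.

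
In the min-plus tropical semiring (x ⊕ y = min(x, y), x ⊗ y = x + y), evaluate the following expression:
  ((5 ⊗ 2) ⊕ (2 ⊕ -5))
((5 ⊗ 2) ⊕ (2 ⊕ -5)) = -5

Expand innermost to outermost. Recall ⊕ takes the minimum of its arguments and ⊗ takes their sum. Working out the expression ((5 ⊗ 2) ⊕ (2 ⊕ -5)) gives -5.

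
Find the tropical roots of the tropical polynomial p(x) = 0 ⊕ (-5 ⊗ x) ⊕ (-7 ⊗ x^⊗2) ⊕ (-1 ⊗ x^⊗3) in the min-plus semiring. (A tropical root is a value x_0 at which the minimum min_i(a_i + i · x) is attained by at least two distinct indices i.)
Roots: {-6, 2, 5}

Each tropical root is a break point of the lower envelope of the lines y = a_i + i · x (there are 4 lines, with slopes 0, 1, ..., 3). Only the lines that attain the minimum somewhere contribute to roots; other lines are dominated. Here the surviving (envelope) indices are i = 3, i = 2, i = 1, i = 0.
Intersections between consecutive envelope lines give the roots: for adjacent envelope indices i < j the intersection is x = (a_i − a_j) / (j − i). Reading off the sorted break points: {-6, 2, 5}.
Verification: at each break x_0, at least two indices attain the minimum of min_i(a_i + i · x_0).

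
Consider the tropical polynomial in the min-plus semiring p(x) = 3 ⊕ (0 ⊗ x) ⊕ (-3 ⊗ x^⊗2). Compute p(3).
p(3) = 3

A tropical monomial a ⊗ x^⊗i evaluates to a + i · x. Evaluating each term at x = 3:
  Term 0 contributes 3 + 0 · 3 = 3
  Term 1 contributes 0 + 1 · 3 = 3
  Term 2 contributes -3 + 2 · 3 = 3
p(3) = ⊕ of these = min[3, 3, 3] = 3.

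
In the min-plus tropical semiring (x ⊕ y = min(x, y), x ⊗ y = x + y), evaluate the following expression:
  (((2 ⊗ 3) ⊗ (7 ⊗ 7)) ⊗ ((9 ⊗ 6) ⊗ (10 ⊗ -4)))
(((2 ⊗ 3) ⊗ (7 ⊗ 7)) ⊗ ((9 ⊗ 6) ⊗ (10 ⊗ -4))) = 40

Expand innermost to outermost. Recall ⊕ takes the minimum of its arguments and ⊗ takes their sum. Working out the expression (((2 ⊗ 3) ⊗ (7 ⊗ 7)) ⊗ ((9 ⊗ 6) ⊗ (10 ⊗ -4))) gives 40.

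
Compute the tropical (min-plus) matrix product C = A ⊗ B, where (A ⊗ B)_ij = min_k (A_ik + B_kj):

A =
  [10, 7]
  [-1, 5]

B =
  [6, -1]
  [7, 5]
A ⊗ B =
  [14, 9]
  [5, -2]

Apply the min-plus product entry-by-entry:
  C[0][0] = min over k of (A[0][0] + B[0][0] = 10 + 6 = 16, A[0][1] + B[1][0] = 7 + 7 = 14) = 14 (attained at k = 1)
  C[0][1] = min over k of (A[0][0] + B[0][1] = 10 + -1 = 9, A[0][1] + B[1][1] = 7 + 5 = 12) = 9 (attained at k = 0)
  C[1][0] = min over k of (A[1][0] + B[0][0] = -1 + 6 = 5, A[1][1] + B[1][0] = 5 + 7 = 12) = 5 (attained at k = 0)
  C[1][1] = min over k of (A[1][0] + B[0][1] = -1 + -1 = -2, A[1][1] + B[1][1] = 5 + 5 = 10) = -2 (attained at k = 0)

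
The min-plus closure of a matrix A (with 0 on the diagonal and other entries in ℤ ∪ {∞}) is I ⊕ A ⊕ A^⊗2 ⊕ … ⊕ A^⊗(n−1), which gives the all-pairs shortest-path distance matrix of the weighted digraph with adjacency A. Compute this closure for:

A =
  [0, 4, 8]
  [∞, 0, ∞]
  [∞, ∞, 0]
Closure =
  [0, 4, 8]
  [∞, 0, ∞]
  [∞, ∞, 0]

This is the Floyd-Warshall all-pairs shortest-path computation. For each intermediate vertex k = 0, 1, …, 2, update dist[i][j] ← min(dist[i][j], dist[i][k] + dist[k][j]). The final matrix gives, for each (i, j), the minimum total weight of any directed path from i to j (possibly empty when i = j).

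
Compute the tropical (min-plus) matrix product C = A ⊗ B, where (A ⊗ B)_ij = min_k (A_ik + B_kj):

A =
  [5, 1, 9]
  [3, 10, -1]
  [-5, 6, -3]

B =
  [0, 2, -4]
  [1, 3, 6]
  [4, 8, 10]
A ⊗ B =
  [2, 4, 1]
  [3, 5, -1]
  [-5, -3, -9]

Apply the min-plus product entry-by-entry:
  C[0][0] = min over k of (A[0][0] + B[0][0] = 5 + 0 = 5, A[0][1] + B[1][0] = 1 + 1 = 2, A[0][2] + B[2][0] = 9 + 4 = 13) = 2 (attained at k = 1)
  C[0][1] = min over k of (A[0][0] + B[0][1] = 5 + 2 = 7, A[0][1] + B[1][1] = 1 + 3 = 4, A[0][2] + B[2][1] = 9 + 8 = 17) = 4 (attained at k = 1)
  C[0][2] = min over k of (A[0][0] + B[0][2] = 5 + -4 = 1, A[0][1] + B[1][2] = 1 + 6 = 7, A[0][2] + B[2][2] = 9 + 10 = 19) = 1 (attained at k = 0)
  C[1][0] = min over k of (A[1][0] + B[0][0] = 3 + 0 = 3, A[1][1] + B[1][0] = 10 + 1 = 11, A[1][2] + B[2][0] = -1 + 4 = 3) = 3 (attained at k = 0)
  C[1][1] = min over k of (A[1][0] + B[0][1] = 3 + 2 = 5, A[1][1] + B[1][1] = 10 + 3 = 13, A[1][2] + B[2][1] = -1 + 8 = 7) = 5 (attained at k = 0)
  C[1][2] = min over k of (A[1][0] + B[0][2] = 3 + -4 = -1, A[1][1] + B[1][2] = 10 + 6 = 16, A[1][2] + B[2][2] = -1 + 10 = 9) = -1 (attained at k = 0)
  C[2][0] = min over k of (A[2][0] + B[0][0] = -5 + 0 = -5, A[2][1] + B[1][0] = 6 + 1 = 7, A[2][2] + B[2][0] = -3 + 4 = 1) = -5 (attained at k = 0)
  C[2][1] = min over k of (A[2][0] + B[0][1] = -5 + 2 = -3, A[2][1] + B[1][1] = 6 + 3 = 9, A[2][2] + B[2][1] = -3 + 8 = 5) = -3 (attained at k = 0)
  C[2][2] = min over k of (A[2][0] + B[0][2] = -5 + -4 = -9, A[2][1] + B[1][2] = 6 + 6 = 12, A[2][2] + B[2][2] = -3 + 10 = 7) = -9 (attained at k = 0)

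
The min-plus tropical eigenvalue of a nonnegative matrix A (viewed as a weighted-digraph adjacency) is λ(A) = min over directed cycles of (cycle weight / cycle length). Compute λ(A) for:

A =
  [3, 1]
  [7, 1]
λ(A) = 1

Enumerate directed cycles and compute their means (weight / length). Sample:
  cycle 0 → 0: weight = 3, length = 1, mean = 3/1 ≈ 3.000
  cycle 1 → 1: weight = 1, length = 1, mean = 1/1 ≈ 1.000
  cycle 0 → 1 → 0: weight = 8, length = 2, mean = 8/2 ≈ 4.000
  cycle 1 → 0 → 1: weight = 8, length = 2, mean = 8/2 ≈ 4.000
Minimum mean = 1.000, attained e.g. along the cycle 1 → 1 with weight 1 and length 1. So λ(A) = 1/1 = 1.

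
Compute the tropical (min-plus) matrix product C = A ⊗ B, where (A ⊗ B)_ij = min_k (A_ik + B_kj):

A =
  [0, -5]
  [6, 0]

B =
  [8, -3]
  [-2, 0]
A ⊗ B =
  [-7, -5]
  [-2, 0]

Apply the min-plus product entry-by-entry:
  C[0][0] = min over k of (A[0][0] + B[0][0] = 0 + 8 = 8, A[0][1] + B[1][0] = -5 + -2 = -7) = -7 (attained at k = 1)
  C[0][1] = min over k of (A[0][0] + B[0][1] = 0 + -3 = -3, A[0][1] + B[1][1] = -5 + 0 = -5) = -5 (attained at k = 1)
  C[1][0] = min over k of (A[1][0] + B[0][0] = 6 + 8 = 14, A[1][1] + B[1][0] = 0 + -2 = -2) = -2 (attained at k = 1)
  C[1][1] = min over k of (A[1][0] + B[0][1] = 6 + -3 = 3, A[1][1] + B[1][1] = 0 + 0 = 0) = 0 (attained at k = 1)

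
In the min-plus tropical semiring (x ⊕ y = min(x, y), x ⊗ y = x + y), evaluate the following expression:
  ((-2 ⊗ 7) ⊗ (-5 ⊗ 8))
((-2 ⊗ 7) ⊗ (-5 ⊗ 8)) = 8

Expand innermost to outermost. Recall ⊕ takes the minimum of its arguments and ⊗ takes their sum. Working out the expression ((-2 ⊗ 7) ⊗ (-5 ⊗ 8)) gives 8.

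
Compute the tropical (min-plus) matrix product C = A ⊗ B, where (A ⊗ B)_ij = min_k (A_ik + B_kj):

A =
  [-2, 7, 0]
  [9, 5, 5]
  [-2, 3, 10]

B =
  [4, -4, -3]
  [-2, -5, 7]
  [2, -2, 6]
A ⊗ B =
  [2, -6, -5]
  [3, 0, 6]
  [1, -6, -5]

Apply the min-plus product entry-by-entry:
  C[0][0] = min over k of (A[0][0] + B[0][0] = -2 + 4 = 2, A[0][1] + B[1][0] = 7 + -2 = 5, A[0][2] + B[2][0] = 0 + 2 = 2) = 2 (attained at k = 0)
  C[0][1] = min over k of (A[0][0] + B[0][1] = -2 + -4 = -6, A[0][1] + B[1][1] = 7 + -5 = 2, A[0][2] + B[2][1] = 0 + -2 = -2) = -6 (attained at k = 0)
  C[0][2] = min over k of (A[0][0] + B[0][2] = -2 + -3 = -5, A[0][1] + B[1][2] = 7 + 7 = 14, A[0][2] + B[2][2] = 0 + 6 = 6) = -5 (attained at k = 0)
  C[1][0] = min over k of (A[1][0] + B[0][0] = 9 + 4 = 13, A[1][1] + B[1][0] = 5 + -2 = 3, A[1][2] + B[2][0] = 5 + 2 = 7) = 3 (attained at k = 1)
  C[1][1] = min over k of (A[1][0] + B[0][1] = 9 + -4 = 5, A[1][1] + B[1][1] = 5 + -5 = 0, A[1][2] + B[2][1] = 5 + -2 = 3) = 0 (attained at k = 1)
  C[1][2] = min over k of (A[1][0] + B[0][2] = 9 + -3 = 6, A[1][1] + B[1][2] = 5 + 7 = 12, A[1][2] + B[2][2] = 5 + 6 = 11) = 6 (attained at k = 0)
  C[2][0] = min over k of (A[2][0] + B[0][0] = -2 + 4 = 2, A[2][1] + B[1][0] = 3 + -2 = 1, A[2][2] + B[2][0] = 10 + 2 = 12) = 1 (attained at k = 1)
  C[2][1] = min over k of (A[2][0] + B[0][1] = -2 + -4 = -6, A[2][1] + B[1][1] = 3 + -5 = -2, A[2][2] + B[2][1] = 10 + -2 = 8) = -6 (attained at k = 0)
  C[2][2] = min over k of (A[2][0] + B[0][2] = -2 + -3 = -5, A[2][1] + B[1][2] = 3 + 7 = 10, A[2][2] + B[2][2] = 10 + 6 = 16) = -5 (attained at k = 0)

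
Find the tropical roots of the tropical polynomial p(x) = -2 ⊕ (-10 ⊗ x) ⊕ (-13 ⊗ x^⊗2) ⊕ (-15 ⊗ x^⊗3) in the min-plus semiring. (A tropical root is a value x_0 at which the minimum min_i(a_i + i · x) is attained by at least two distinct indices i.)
Roots: {2, 3, 8}

Each tropical root is a break point of the lower envelope of the lines y = a_i + i · x (there are 4 lines, with slopes 0, 1, ..., 3). Only the lines that attain the minimum somewhere contribute to roots; other lines are dominated. Here the surviving (envelope) indices are i = 3, i = 2, i = 1, i = 0.
Intersections between consecutive envelope lines give the roots: for adjacent envelope indices i < j the intersection is x = (a_i − a_j) / (j − i). Reading off the sorted break points: {2, 3, 8}.
Verification: at each break x_0, at least two indices attain the minimum of min_i(a_i + i · x_0).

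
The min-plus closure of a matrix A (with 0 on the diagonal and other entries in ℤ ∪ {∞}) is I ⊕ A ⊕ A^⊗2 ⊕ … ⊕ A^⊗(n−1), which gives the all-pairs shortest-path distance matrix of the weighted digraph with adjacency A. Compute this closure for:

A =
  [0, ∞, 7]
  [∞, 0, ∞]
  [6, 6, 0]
Closure =
  [0, 13, 7]
  [∞, 0, ∞]
  [6, 6, 0]

This is the Floyd-Warshall all-pairs shortest-path computation. For each intermediate vertex k = 0, 1, …, 2, update dist[i][j] ← min(dist[i][j], dist[i][k] + dist[k][j]). The final matrix gives, for each (i, j), the minimum total weight of any directed path from i to j (possibly empty when i = j).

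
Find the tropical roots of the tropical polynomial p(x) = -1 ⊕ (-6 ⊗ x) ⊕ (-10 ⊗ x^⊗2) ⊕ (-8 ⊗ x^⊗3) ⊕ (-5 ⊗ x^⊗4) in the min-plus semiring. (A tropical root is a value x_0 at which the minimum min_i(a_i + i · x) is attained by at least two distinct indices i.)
Roots: {-3, -2, 4, 5}

Each tropical root is a break point of the lower envelope of the lines y = a_i + i · x (there are 5 lines, with slopes 0, 1, ..., 4). Only the lines that attain the minimum somewhere contribute to roots; other lines are dominated. Here the surviving (envelope) indices are i = 4, i = 3, i = 2, i = 1, i = 0.
Intersections between consecutive envelope lines give the roots: for adjacent envelope indices i < j the intersection is x = (a_i − a_j) / (j − i). Reading off the sorted break points: {-3, -2, 4, 5}.
Verification: at each break x_0, at least two indices attain the minimum of min_i(a_i + i · x_0).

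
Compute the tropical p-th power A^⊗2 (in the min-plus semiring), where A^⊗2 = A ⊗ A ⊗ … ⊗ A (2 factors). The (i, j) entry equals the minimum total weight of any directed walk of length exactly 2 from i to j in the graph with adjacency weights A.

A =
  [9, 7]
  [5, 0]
A^⊗2 =
  [12, 7]
  [5, 0]

Each entry (A^⊗2)_ij equals the minimum over all length-2 walks i = v_0 → v_1 → … → v_2 = j of Σ_t A[v_t][v_{t+1}]. For example, for (i, j) = (0, 1) we minimise over 2 possible intermediate vertex sequences; the minimum is 7, attained along the walk 0 → 1 → 1.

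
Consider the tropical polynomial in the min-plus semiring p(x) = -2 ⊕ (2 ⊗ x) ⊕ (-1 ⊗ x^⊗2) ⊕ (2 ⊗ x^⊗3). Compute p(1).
p(1) = -2

A tropical monomial a ⊗ x^⊗i evaluates to a + i · x. Evaluating each term at x = 1:
  Term 0 contributes -2 + 0 · 1 = -2
  Term 1 contributes 2 + 1 · 1 = 3
  Term 2 contributes -1 + 2 · 1 = 1
  Term 3 contributes 2 + 3 · 1 = 5
p(1) = ⊕ of these = min[-2, 3, 1, 5] = -2.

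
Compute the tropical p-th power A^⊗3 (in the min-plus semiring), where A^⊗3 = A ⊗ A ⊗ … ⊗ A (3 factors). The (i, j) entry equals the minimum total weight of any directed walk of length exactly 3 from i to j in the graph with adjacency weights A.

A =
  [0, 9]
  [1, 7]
A^⊗3 =
  [0, 9]
  [1, 10]

Each entry (A^⊗3)_ij equals the minimum over all length-3 walks i = v_0 → v_1 → … → v_3 = j of Σ_t A[v_t][v_{t+1}]. For example, for (i, j) = (0, 1) we minimise over 4 possible intermediate vertex sequences; the minimum is 9, attained along the walk 0 → 0 → 0 → 1.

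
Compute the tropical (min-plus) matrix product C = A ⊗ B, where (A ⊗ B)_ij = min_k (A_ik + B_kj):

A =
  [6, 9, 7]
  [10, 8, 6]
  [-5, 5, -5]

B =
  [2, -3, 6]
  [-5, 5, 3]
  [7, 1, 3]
A ⊗ B =
  [4, 3, 10]
  [3, 7, 9]
  [-3, -8, -2]

Apply the min-plus product entry-by-entry:
  C[0][0] = min over k of (A[0][0] + B[0][0] = 6 + 2 = 8, A[0][1] + B[1][0] = 9 + -5 = 4, A[0][2] + B[2][0] = 7 + 7 = 14) = 4 (attained at k = 1)
  C[0][1] = min over k of (A[0][0] + B[0][1] = 6 + -3 = 3, A[0][1] + B[1][1] = 9 + 5 = 14, A[0][2] + B[2][1] = 7 + 1 = 8) = 3 (attained at k = 0)
  C[0][2] = min over k of (A[0][0] + B[0][2] = 6 + 6 = 12, A[0][1] + B[1][2] = 9 + 3 = 12, A[0][2] + B[2][2] = 7 + 3 = 10) = 10 (attained at k = 2)
  C[1][0] = min over k of (A[1][0] + B[0][0] = 10 + 2 = 12, A[1][1] + B[1][0] = 8 + -5 = 3, A[1][2] + B[2][0] = 6 + 7 = 13) = 3 (attained at k = 1)
  C[1][1] = min over k of (A[1][0] + B[0][1] = 10 + -3 = 7, A[1][1] + B[1][1] = 8 + 5 = 13, A[1][2] + B[2][1] = 6 + 1 = 7) = 7 (attained at k = 0)
  C[1][2] = min over k of (A[1][0] + B[0][2] = 10 + 6 = 16, A[1][1] + B[1][2] = 8 + 3 = 11, A[1][2] + B[2][2] = 6 + 3 = 9) = 9 (attained at k = 2)
  C[2][0] = min over k of (A[2][0] + B[0][0] = -5 + 2 = -3, A[2][1] + B[1][0] = 5 + -5 = 0, A[2][2] + B[2][0] = -5 + 7 = 2) = -3 (attained at k = 0)
  C[2][1] = min over k of (A[2][0] + B[0][1] = -5 + -3 = -8, A[2][1] + B[1][1] = 5 + 5 = 10, A[2][2] + B[2][1] = -5 + 1 = -4) = -8 (attained at k = 0)
  C[2][2] = min over k of (A[2][0] + B[0][2] = -5 + 6 = 1, A[2][1] + B[1][2] = 5 + 3 = 8, A[2][2] + B[2][2] = -5 + 3 = -2) = -2 (attained at k = 2)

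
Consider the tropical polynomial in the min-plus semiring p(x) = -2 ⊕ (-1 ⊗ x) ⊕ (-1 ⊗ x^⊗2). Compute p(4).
p(4) = -2

A tropical monomial a ⊗ x^⊗i evaluates to a + i · x. Evaluating each term at x = 4:
  Term 0 contributes -2 + 0 · 4 = -2
  Term 1 contributes -1 + 1 · 4 = 3
  Term 2 contributes -1 + 2 · 4 = 7
p(4) = ⊕ of these = min[-2, 3, 7] = -2.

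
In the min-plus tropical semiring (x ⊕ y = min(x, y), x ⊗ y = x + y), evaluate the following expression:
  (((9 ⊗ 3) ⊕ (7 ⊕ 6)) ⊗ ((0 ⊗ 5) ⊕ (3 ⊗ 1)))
(((9 ⊗ 3) ⊕ (7 ⊕ 6)) ⊗ ((0 ⊗ 5) ⊕ (3 ⊗ 1))) = 10

Expand innermost to outermost. Recall ⊕ takes the minimum of its arguments and ⊗ takes their sum. Working out the expression (((9 ⊗ 3) ⊕ (7 ⊕ 6)) ⊗ ((0 ⊗ 5) ⊕ (3 ⊗ 1))) gives 10.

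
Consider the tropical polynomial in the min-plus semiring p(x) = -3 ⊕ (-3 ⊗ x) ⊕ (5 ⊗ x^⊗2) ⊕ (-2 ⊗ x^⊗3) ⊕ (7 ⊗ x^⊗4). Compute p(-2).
p(-2) = -8

A tropical monomial a ⊗ x^⊗i evaluates to a + i · x. Evaluating each term at x = -2:
  Term 0 contributes -3 + 0 · -2 = -3
  Term 1 contributes -3 + 1 · -2 = -5
  Term 2 contributes 5 + 2 · -2 = 1
  Term 3 contributes -2 + 3 · -2 = -8
  Term 4 contributes 7 + 4 · -2 = -1
p(-2) = ⊕ of these = min[-3, -5, 1, -8, -1] = -8.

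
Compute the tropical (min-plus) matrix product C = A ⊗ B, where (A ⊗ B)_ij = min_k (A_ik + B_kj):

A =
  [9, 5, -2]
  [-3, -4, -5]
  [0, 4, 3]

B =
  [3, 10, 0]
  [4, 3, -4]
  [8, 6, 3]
A ⊗ B =
  [6, 4, 1]
  [0, -1, -8]
  [3, 7, 0]

Apply the min-plus product entry-by-entry:
  C[0][0] = min over k of (A[0][0] + B[0][0] = 9 + 3 = 12, A[0][1] + B[1][0] = 5 + 4 = 9, A[0][2] + B[2][0] = -2 + 8 = 6) = 6 (attained at k = 2)
  C[0][1] = min over k of (A[0][0] + B[0][1] = 9 + 10 = 19, A[0][1] + B[1][1] = 5 + 3 = 8, A[0][2] + B[2][1] = -2 + 6 = 4) = 4 (attained at k = 2)
  C[0][2] = min over k of (A[0][0] + B[0][2] = 9 + 0 = 9, A[0][1] + B[1][2] = 5 + -4 = 1, A[0][2] + B[2][2] = -2 + 3 = 1) = 1 (attained at k = 1)
  C[1][0] = min over k of (A[1][0] + B[0][0] = -3 + 3 = 0, A[1][1] + B[1][0] = -4 + 4 = 0, A[1][2] + B[2][0] = -5 + 8 = 3) = 0 (attained at k = 0)
  C[1][1] = min over k of (A[1][0] + B[0][1] = -3 + 10 = 7, A[1][1] + B[1][1] = -4 + 3 = -1, A[1][2] + B[2][1] = -5 + 6 = 1) = -1 (attained at k = 1)
  C[1][2] = min over k of (A[1][0] + B[0][2] = -3 + 0 = -3, A[1][1] + B[1][2] = -4 + -4 = -8, A[1][2] + B[2][2] = -5 + 3 = -2) = -8 (attained at k = 1)
  C[2][0] = min over k of (A[2][0] + B[0][0] = 0 + 3 = 3, A[2][1] + B[1][0] = 4 + 4 = 8, A[2][2] + B[2][0] = 3 + 8 = 11) = 3 (attained at k = 0)
  C[2][1] = min over k of (A[2][0] + B[0][1] = 0 + 10 = 10, A[2][1] + B[1][1] = 4 + 3 = 7, A[2][2] + B[2][1] = 3 + 6 = 9) = 7 (attained at k = 1)
  C[2][2] = min over k of (A[2][0] + B[0][2] = 0 + 0 = 0, A[2][1] + B[1][2] = 4 + -4 = 0, A[2][2] + B[2][2] = 3 + 3 = 6) = 0 (attained at k = 0)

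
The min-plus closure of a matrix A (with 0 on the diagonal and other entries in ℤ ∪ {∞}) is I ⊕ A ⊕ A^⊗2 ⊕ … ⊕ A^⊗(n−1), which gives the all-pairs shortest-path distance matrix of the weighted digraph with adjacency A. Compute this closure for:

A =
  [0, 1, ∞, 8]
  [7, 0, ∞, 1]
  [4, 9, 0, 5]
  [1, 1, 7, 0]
Closure =
  [0, 1, 9, 2]
  [2, 0, 8, 1]
  [4, 5, 0, 5]
  [1, 1, 7, 0]

This is the Floyd-Warshall all-pairs shortest-path computation. For each intermediate vertex k = 0, 1, …, 3, update dist[i][j] ← min(dist[i][j], dist[i][k] + dist[k][j]). The final matrix gives, for each (i, j), the minimum total weight of any directed path from i to j (possibly empty when i = j).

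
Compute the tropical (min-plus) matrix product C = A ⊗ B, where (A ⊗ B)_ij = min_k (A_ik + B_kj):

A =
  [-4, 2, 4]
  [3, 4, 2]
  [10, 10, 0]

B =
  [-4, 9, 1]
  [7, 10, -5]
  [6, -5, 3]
A ⊗ B =
  [-8, -1, -3]
  [-1, -3, -1]
  [6, -5, 3]

Apply the min-plus product entry-by-entry:
  C[0][0] = min over k of (A[0][0] + B[0][0] = -4 + -4 = -8, A[0][1] + B[1][0] = 2 + 7 = 9, A[0][2] + B[2][0] = 4 + 6 = 10) = -8 (attained at k = 0)
  C[0][1] = min over k of (A[0][0] + B[0][1] = -4 + 9 = 5, A[0][1] + B[1][1] = 2 + 10 = 12, A[0][2] + B[2][1] = 4 + -5 = -1) = -1 (attained at k = 2)
  C[0][2] = min over k of (A[0][0] + B[0][2] = -4 + 1 = -3, A[0][1] + B[1][2] = 2 + -5 = -3, A[0][2] + B[2][2] = 4 + 3 = 7) = -3 (attained at k = 0)
  C[1][0] = min over k of (A[1][0] + B[0][0] = 3 + -4 = -1, A[1][1] + B[1][0] = 4 + 7 = 11, A[1][2] + B[2][0] = 2 + 6 = 8) = -1 (attained at k = 0)
  C[1][1] = min over k of (A[1][0] + B[0][1] = 3 + 9 = 12, A[1][1] + B[1][1] = 4 + 10 = 14, A[1][2] + B[2][1] = 2 + -5 = -3) = -3 (attained at k = 2)
  C[1][2] = min over k of (A[1][0] + B[0][2] = 3 + 1 = 4, A[1][1] + B[1][2] = 4 + -5 = -1, A[1][2] + B[2][2] = 2 + 3 = 5) = -1 (attained at k = 1)
  C[2][0] = min over k of (A[2][0] + B[0][0] = 10 + -4 = 6, A[2][1] + B[1][0] = 10 + 7 = 17, A[2][2] + B[2][0] = 0 + 6 = 6) = 6 (attained at k = 0)
  C[2][1] = min over k of (A[2][0] + B[0][1] = 10 + 9 = 19, A[2][1] + B[1][1] = 10 + 10 = 20, A[2][2] + B[2][1] = 0 + -5 = -5) = -5 (attained at k = 2)
  C[2][2] = min over k of (A[2][0] + B[0][2] = 10 + 1 = 11, A[2][1] + B[1][2] = 10 + -5 = 5, A[2][2] + B[2][2] = 0 + 3 = 3) = 3 (attained at k = 2)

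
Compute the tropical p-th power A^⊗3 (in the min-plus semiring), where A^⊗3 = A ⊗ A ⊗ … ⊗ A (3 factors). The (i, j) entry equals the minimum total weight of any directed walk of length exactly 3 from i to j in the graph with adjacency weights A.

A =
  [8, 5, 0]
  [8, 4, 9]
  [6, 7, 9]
A^⊗3 =
  [14, 11, 6]
  [14, 12, 12]
  [12, 13, 14]

Each entry (A^⊗3)_ij equals the minimum over all length-3 walks i = v_0 → v_1 → … → v_3 = j of Σ_t A[v_t][v_{t+1}]. For example, for (i, j) = (0, 2) we minimise over 9 possible intermediate vertex sequences; the minimum is 6, attained along the walk 0 → 2 → 0 → 2.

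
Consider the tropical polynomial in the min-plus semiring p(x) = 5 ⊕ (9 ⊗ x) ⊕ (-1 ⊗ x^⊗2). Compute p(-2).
p(-2) = -5

A tropical monomial a ⊗ x^⊗i evaluates to a + i · x. Evaluating each term at x = -2:
  Term 0 contributes 5 + 0 · -2 = 5
  Term 1 contributes 9 + 1 · -2 = 7
  Term 2 contributes -1 + 2 · -2 = -5
p(-2) = ⊕ of these = min[5, 7, -5] = -5.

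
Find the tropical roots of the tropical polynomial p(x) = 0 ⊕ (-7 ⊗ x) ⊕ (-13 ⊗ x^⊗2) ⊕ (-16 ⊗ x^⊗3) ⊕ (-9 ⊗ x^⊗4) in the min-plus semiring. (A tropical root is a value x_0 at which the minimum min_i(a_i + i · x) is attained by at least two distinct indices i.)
Roots: {-7, 3, 6, 7}

Each tropical root is a break point of the lower envelope of the lines y = a_i + i · x (there are 5 lines, with slopes 0, 1, ..., 4). Only the lines that attain the minimum somewhere contribute to roots; other lines are dominated. Here the surviving (envelope) indices are i = 4, i = 3, i = 2, i = 1, i = 0.
Intersections between consecutive envelope lines give the roots: for adjacent envelope indices i < j the intersection is x = (a_i − a_j) / (j − i). Reading off the sorted break points: {-7, 3, 6, 7}.
Verification: at each break x_0, at least two indices attain the minimum of min_i(a_i + i · x_0).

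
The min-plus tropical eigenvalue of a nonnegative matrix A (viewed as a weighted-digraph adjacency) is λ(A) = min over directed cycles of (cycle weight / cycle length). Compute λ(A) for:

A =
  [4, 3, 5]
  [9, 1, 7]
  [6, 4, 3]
λ(A) = 1

Enumerate directed cycles and compute their means (weight / length). Sample:
  cycle 0 → 0: weight = 4, length = 1, mean = 4/1 ≈ 4.000
  cycle 1 → 1: weight = 1, length = 1, mean = 1/1 ≈ 1.000
  cycle 2 → 2: weight = 3, length = 1, mean = 3/1 ≈ 3.000
  cycle 0 → 1 → 0: weight = 12, length = 2, mean = 12/2 ≈ 6.000
  cycle 0 → 2 → 0: weight = 11, length = 2, mean = 11/2 ≈ 5.500
  cycle 1 → 0 → 1: weight = 12, length = 2, mean = 12/2 ≈ 6.000
Minimum mean = 1.000, attained e.g. along the cycle 1 → 1 with weight 1 and length 1. So λ(A) = 1/1 = 1.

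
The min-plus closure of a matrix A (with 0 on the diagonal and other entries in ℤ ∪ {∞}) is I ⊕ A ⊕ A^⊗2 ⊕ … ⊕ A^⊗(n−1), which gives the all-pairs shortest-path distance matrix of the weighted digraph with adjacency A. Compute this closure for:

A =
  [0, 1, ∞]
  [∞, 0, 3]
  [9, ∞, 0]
Closure =
  [0, 1, 4]
  [12, 0, 3]
  [9, 10, 0]

This is the Floyd-Warshall all-pairs shortest-path computation. For each intermediate vertex k = 0, 1, …, 2, update dist[i][j] ← min(dist[i][j], dist[i][k] + dist[k][j]). The final matrix gives, for each (i, j), the minimum total weight of any directed path from i to j (possibly empty when i = j).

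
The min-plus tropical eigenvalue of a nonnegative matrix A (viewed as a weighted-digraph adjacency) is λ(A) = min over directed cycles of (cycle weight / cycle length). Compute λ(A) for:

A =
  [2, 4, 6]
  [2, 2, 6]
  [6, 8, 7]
λ(A) = 2

Enumerate directed cycles and compute their means (weight / length). Sample:
  cycle 0 → 0: weight = 2, length = 1, mean = 2/1 ≈ 2.000
  cycle 1 → 1: weight = 2, length = 1, mean = 2/1 ≈ 2.000
  cycle 2 → 2: weight = 7, length = 1, mean = 7/1 ≈ 7.000
  cycle 0 → 1 → 0: weight = 6, length = 2, mean = 6/2 ≈ 3.000
  cycle 0 → 2 → 0: weight = 12, length = 2, mean = 12/2 ≈ 6.000
  cycle 1 → 0 → 1: weight = 6, length = 2, mean = 6/2 ≈ 3.000
Minimum mean = 2.000, attained e.g. along the cycle 0 → 0 with weight 2 and length 1. So λ(A) = 2/1 = 2.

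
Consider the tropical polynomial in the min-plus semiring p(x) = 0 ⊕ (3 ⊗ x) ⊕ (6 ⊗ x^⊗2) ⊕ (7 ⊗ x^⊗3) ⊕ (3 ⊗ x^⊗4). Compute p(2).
p(2) = 0

A tropical monomial a ⊗ x^⊗i evaluates to a + i · x. Evaluating each term at x = 2:
  Term 0 contributes 0 + 0 · 2 = 0
  Term 1 contributes 3 + 1 · 2 = 5
  Term 2 contributes 6 + 2 · 2 = 10
  Term 3 contributes 7 + 3 · 2 = 13
  Term 4 contributes 3 + 4 · 2 = 11
p(2) = ⊕ of these = min[0, 5, 10, 13, 11] = 0.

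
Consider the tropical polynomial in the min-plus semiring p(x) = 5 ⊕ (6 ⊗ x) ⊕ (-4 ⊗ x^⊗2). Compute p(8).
p(8) = 5

A tropical monomial a ⊗ x^⊗i evaluates to a + i · x. Evaluating each term at x = 8:
  Term 0 contributes 5 + 0 · 8 = 5
  Term 1 contributes 6 + 1 · 8 = 14
  Term 2 contributes -4 + 2 · 8 = 12
p(8) = ⊕ of these = min[5, 14, 12] = 5.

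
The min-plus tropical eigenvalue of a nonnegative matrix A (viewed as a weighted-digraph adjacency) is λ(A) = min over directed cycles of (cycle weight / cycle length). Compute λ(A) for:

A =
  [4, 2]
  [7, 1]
λ(A) = 1

Enumerate directed cycles and compute their means (weight / length). Sample:
  cycle 0 → 0: weight = 4, length = 1, mean = 4/1 ≈ 4.000
  cycle 1 → 1: weight = 1, length = 1, mean = 1/1 ≈ 1.000
  cycle 0 → 1 → 0: weight = 9, length = 2, mean = 9/2 ≈ 4.500
  cycle 1 → 0 → 1: weight = 9, length = 2, mean = 9/2 ≈ 4.500
Minimum mean = 1.000, attained e.g. along the cycle 1 → 1 with weight 1 and length 1. So λ(A) = 1/1 = 1.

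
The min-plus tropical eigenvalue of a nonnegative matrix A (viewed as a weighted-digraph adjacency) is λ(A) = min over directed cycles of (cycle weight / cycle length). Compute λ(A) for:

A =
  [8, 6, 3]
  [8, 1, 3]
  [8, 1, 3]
λ(A) = 1

Enumerate directed cycles and compute their means (weight / length). Sample:
  cycle 0 → 0: weight = 8, length = 1, mean = 8/1 ≈ 8.000
  cycle 1 → 1: weight = 1, length = 1, mean = 1/1 ≈ 1.000
  cycle 2 → 2: weight = 3, length = 1, mean = 3/1 ≈ 3.000
  cycle 0 → 1 → 0: weight = 14, length = 2, mean = 14/2 ≈ 7.000
  cycle 0 → 2 → 0: weight = 11, length = 2, mean = 11/2 ≈ 5.500
  cycle 1 → 0 → 1: weight = 14, length = 2, mean = 14/2 ≈ 7.000
Minimum mean = 1.000, attained e.g. along the cycle 1 → 1 with weight 1 and length 1. So λ(A) = 1/1 = 1.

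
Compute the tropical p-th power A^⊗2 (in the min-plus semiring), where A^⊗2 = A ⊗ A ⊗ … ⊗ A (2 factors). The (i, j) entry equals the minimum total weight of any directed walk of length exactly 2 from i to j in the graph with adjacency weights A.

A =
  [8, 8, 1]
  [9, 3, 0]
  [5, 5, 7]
A^⊗2 =
  [6, 6, 8]
  [5, 5, 3]
  [12, 8, 5]

Each entry (A^⊗2)_ij equals the minimum over all length-2 walks i = v_0 → v_1 → … → v_2 = j of Σ_t A[v_t][v_{t+1}]. For example, for (i, j) = (0, 2) we minimise over 3 possible intermediate vertex sequences; the minimum is 8, attained along the walk 0 → 1 → 2.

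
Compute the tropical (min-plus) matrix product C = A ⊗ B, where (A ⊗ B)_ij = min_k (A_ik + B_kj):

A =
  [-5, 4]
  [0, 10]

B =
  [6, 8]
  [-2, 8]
A ⊗ B =
  [1, 3]
  [6, 8]

Apply the min-plus product entry-by-entry:
  C[0][0] = min over k of (A[0][0] + B[0][0] = -5 + 6 = 1, A[0][1] + B[1][0] = 4 + -2 = 2) = 1 (attained at k = 0)
  C[0][1] = min over k of (A[0][0] + B[0][1] = -5 + 8 = 3, A[0][1] + B[1][1] = 4 + 8 = 12) = 3 (attained at k = 0)
  C[1][0] = min over k of (A[1][0] + B[0][0] = 0 + 6 = 6, A[1][1] + B[1][0] = 10 + -2 = 8) = 6 (attained at k = 0)
  C[1][1] = min over k of (A[1][0] + B[0][1] = 0 + 8 = 8, A[1][1] + B[1][1] = 10 + 8 = 18) = 8 (attained at k = 0)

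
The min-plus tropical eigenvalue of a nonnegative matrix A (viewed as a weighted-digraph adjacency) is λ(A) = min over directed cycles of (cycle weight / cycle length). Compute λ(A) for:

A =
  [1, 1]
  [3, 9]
λ(A) = 1

Enumerate directed cycles and compute their means (weight / length). Sample:
  cycle 0 → 0: weight = 1, length = 1, mean = 1/1 ≈ 1.000
  cycle 1 → 1: weight = 9, length = 1, mean = 9/1 ≈ 9.000
  cycle 0 → 1 → 0: weight = 4, length = 2, mean = 4/2 ≈ 2.000
  cycle 1 → 0 → 1: weight = 4, length = 2, mean = 4/2 ≈ 2.000
Minimum mean = 1.000, attained e.g. along the cycle 0 → 0 with weight 1 and length 1. So λ(A) = 1/1 = 1.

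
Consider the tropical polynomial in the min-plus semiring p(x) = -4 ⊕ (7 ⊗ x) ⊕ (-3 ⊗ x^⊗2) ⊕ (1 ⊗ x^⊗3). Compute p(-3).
p(-3) = -9

A tropical monomial a ⊗ x^⊗i evaluates to a + i · x. Evaluating each term at x = -3:
  Term 0 contributes -4 + 0 · -3 = -4
  Term 1 contributes 7 + 1 · -3 = 4
  Term 2 contributes -3 + 2 · -3 = -9
  Term 3 contributes 1 + 3 · -3 = -8
p(-3) = ⊕ of these = min[-4, 4, -9, -8] = -9.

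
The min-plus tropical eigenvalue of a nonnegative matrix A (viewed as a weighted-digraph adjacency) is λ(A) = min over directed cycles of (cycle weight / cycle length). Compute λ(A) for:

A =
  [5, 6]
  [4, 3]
λ(A) = 3

Enumerate directed cycles and compute their means (weight / length). Sample:
  cycle 0 → 0: weight = 5, length = 1, mean = 5/1 ≈ 5.000
  cycle 1 → 1: weight = 3, length = 1, mean = 3/1 ≈ 3.000
  cycle 0 → 1 → 0: weight = 10, length = 2, mean = 10/2 ≈ 5.000
  cycle 1 → 0 → 1: weight = 10, length = 2, mean = 10/2 ≈ 5.000
Minimum mean = 3.000, attained e.g. along the cycle 1 → 1 with weight 3 and length 1. So λ(A) = 3/1 = 3.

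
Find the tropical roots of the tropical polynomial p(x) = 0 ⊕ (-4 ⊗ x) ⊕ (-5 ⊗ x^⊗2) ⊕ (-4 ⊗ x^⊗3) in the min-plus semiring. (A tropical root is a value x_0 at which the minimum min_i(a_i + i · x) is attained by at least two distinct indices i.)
Roots: {-1, 1, 4}

Each tropical root is a break point of the lower envelope of the lines y = a_i + i · x (there are 4 lines, with slopes 0, 1, ..., 3). Only the lines that attain the minimum somewhere contribute to roots; other lines are dominated. Here the surviving (envelope) indices are i = 3, i = 2, i = 1, i = 0.
Intersections between consecutive envelope lines give the roots: for adjacent envelope indices i < j the intersection is x = (a_i − a_j) / (j − i). Reading off the sorted break points: {-1, 1, 4}.
Verification: at each break x_0, at least two indices attain the minimum of min_i(a_i + i · x_0).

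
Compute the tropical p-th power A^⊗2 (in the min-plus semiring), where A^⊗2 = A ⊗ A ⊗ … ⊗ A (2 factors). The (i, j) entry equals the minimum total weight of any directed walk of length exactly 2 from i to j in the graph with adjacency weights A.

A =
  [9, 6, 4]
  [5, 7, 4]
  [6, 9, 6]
A^⊗2 =
  [10, 13, 10]
  [10, 11, 9]
  [12, 12, 10]

Each entry (A^⊗2)_ij equals the minimum over all length-2 walks i = v_0 → v_1 → … → v_2 = j of Σ_t A[v_t][v_{t+1}]. For example, for (i, j) = (0, 2) we minimise over 3 possible intermediate vertex sequences; the minimum is 10, attained along the walk 0 → 1 → 2.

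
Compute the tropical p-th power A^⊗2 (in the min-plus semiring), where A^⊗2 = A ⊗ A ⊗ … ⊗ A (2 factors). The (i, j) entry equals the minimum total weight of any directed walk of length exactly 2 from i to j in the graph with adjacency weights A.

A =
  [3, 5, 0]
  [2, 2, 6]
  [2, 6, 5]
A^⊗2 =
  [2, 6, 3]
  [4, 4, 2]
  [5, 7, 2]

Each entry (A^⊗2)_ij equals the minimum over all length-2 walks i = v_0 → v_1 → … → v_2 = j of Σ_t A[v_t][v_{t+1}]. For example, for (i, j) = (0, 2) we minimise over 3 possible intermediate vertex sequences; the minimum is 3, attained along the walk 0 → 0 → 2.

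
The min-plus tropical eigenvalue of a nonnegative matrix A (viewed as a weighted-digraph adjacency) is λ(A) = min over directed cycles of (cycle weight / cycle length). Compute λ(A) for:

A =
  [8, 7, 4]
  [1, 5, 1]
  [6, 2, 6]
λ(A) = 3/2

Enumerate directed cycles and compute their means (weight / length). Sample:
  cycle 0 → 0: weight = 8, length = 1, mean = 8/1 ≈ 8.000
  cycle 1 → 1: weight = 5, length = 1, mean = 5/1 ≈ 5.000
  cycle 2 → 2: weight = 6, length = 1, mean = 6/1 ≈ 6.000
  cycle 0 → 1 → 0: weight = 8, length = 2, mean = 8/2 ≈ 4.000
  cycle 0 → 2 → 0: weight = 10, length = 2, mean = 10/2 ≈ 5.000
  cycle 1 → 0 → 1: weight = 8, length = 2, mean = 8/2 ≈ 4.000
Minimum mean = 1.500, attained e.g. along the cycle 1 → 2 → 1 with weight 3 and length 2. So λ(A) = 3/2 = 3/2.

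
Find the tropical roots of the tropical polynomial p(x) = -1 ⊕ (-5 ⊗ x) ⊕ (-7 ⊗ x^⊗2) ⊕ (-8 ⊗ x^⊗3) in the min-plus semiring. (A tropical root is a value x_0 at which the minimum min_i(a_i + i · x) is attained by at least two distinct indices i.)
Roots: {1, 2, 4}

Each tropical root is a break point of the lower envelope of the lines y = a_i + i · x (there are 4 lines, with slopes 0, 1, ..., 3). Only the lines that attain the minimum somewhere contribute to roots; other lines are dominated. Here the surviving (envelope) indices are i = 3, i = 2, i = 1, i = 0.
Intersections between consecutive envelope lines give the roots: for adjacent envelope indices i < j the intersection is x = (a_i − a_j) / (j − i). Reading off the sorted break points: {1, 2, 4}.
Verification: at each break x_0, at least two indices attain the minimum of min_i(a_i + i · x_0).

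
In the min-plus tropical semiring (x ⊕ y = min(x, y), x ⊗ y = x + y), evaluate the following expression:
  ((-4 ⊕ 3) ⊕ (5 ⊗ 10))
((-4 ⊕ 3) ⊕ (5 ⊗ 10)) = -4

Expand innermost to outermost. Recall ⊕ takes the minimum of its arguments and ⊗ takes their sum. Working out the expression ((-4 ⊕ 3) ⊕ (5 ⊗ 10)) gives -4.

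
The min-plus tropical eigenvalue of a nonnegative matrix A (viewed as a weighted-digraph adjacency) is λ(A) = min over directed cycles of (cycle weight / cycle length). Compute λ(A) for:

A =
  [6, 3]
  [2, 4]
λ(A) = 5/2

Enumerate directed cycles and compute their means (weight / length). Sample:
  cycle 0 → 0: weight = 6, length = 1, mean = 6/1 ≈ 6.000
  cycle 1 → 1: weight = 4, length = 1, mean = 4/1 ≈ 4.000
  cycle 0 → 1 → 0: weight = 5, length = 2, mean = 5/2 ≈ 2.500
  cycle 1 → 0 → 1: weight = 5, length = 2, mean = 5/2 ≈ 2.500
Minimum mean = 2.500, attained e.g. along the cycle 0 → 1 → 0 with weight 5 and length 2. So λ(A) = 5/2 = 5/2.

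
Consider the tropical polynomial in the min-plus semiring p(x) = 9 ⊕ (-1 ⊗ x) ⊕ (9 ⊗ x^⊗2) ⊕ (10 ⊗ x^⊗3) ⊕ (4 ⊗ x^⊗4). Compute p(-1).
p(-1) = -2

A tropical monomial a ⊗ x^⊗i evaluates to a + i · x. Evaluating each term at x = -1:
  Term 0 contributes 9 + 0 · -1 = 9
  Term 1 contributes -1 + 1 · -1 = -2
  Term 2 contributes 9 + 2 · -1 = 7
  Term 3 contributes 10 + 3 · -1 = 7
  Term 4 contributes 4 + 4 · -1 = 0
p(-1) = ⊕ of these = min[9, -2, 7, 7, 0] = -2.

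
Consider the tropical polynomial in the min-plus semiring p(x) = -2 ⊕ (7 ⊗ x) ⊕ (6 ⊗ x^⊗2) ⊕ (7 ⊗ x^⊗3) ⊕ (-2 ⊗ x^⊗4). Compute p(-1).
p(-1) = -6

A tropical monomial a ⊗ x^⊗i evaluates to a + i · x. Evaluating each term at x = -1:
  Term 0 contributes -2 + 0 · -1 = -2
  Term 1 contributes 7 + 1 · -1 = 6
  Term 2 contributes 6 + 2 · -1 = 4
  Term 3 contributes 7 + 3 · -1 = 4
  Term 4 contributes -2 + 4 · -1 = -6
p(-1) = ⊕ of these = min[-2, 6, 4, 4, -6] = -6.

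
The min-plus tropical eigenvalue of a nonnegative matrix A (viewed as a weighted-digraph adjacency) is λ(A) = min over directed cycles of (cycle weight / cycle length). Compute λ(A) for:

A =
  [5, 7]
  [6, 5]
λ(A) = 5

Enumerate directed cycles and compute their means (weight / length). Sample:
  cycle 0 → 0: weight = 5, length = 1, mean = 5/1 ≈ 5.000
  cycle 1 → 1: weight = 5, length = 1, mean = 5/1 ≈ 5.000
  cycle 0 → 1 → 0: weight = 13, length = 2, mean = 13/2 ≈ 6.500
  cycle 1 → 0 → 1: weight = 13, length = 2, mean = 13/2 ≈ 6.500
Minimum mean = 5.000, attained e.g. along the cycle 0 → 0 with weight 5 and length 1. So λ(A) = 5/1 = 5.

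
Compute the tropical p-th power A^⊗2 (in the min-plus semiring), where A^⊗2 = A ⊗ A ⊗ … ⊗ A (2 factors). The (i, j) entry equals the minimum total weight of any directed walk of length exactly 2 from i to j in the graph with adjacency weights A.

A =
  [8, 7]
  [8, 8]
A^⊗2 =
  [15, 15]
  [16, 15]

Each entry (A^⊗2)_ij equals the minimum over all length-2 walks i = v_0 → v_1 → … → v_2 = j of Σ_t A[v_t][v_{t+1}]. For example, for (i, j) = (0, 1) we minimise over 2 possible intermediate vertex sequences; the minimum is 15, attained along the walk 0 → 0 → 1.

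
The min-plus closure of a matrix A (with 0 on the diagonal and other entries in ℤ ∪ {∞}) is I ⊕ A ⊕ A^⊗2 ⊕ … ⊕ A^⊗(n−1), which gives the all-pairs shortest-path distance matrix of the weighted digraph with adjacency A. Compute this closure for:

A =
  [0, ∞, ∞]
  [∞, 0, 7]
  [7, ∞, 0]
Closure =
  [0, ∞, ∞]
  [14, 0, 7]
  [7, ∞, 0]

This is the Floyd-Warshall all-pairs shortest-path computation. For each intermediate vertex k = 0, 1, …, 2, update dist[i][j] ← min(dist[i][j], dist[i][k] + dist[k][j]). The final matrix gives, for each (i, j), the minimum total weight of any directed path from i to j (possibly empty when i = j).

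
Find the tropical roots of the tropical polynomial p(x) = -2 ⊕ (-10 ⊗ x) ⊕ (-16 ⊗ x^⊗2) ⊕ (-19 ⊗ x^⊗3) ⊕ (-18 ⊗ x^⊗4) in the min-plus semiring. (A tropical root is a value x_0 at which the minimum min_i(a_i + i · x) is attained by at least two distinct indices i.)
Roots: {-1, 3, 6, 8}

Each tropical root is a break point of the lower envelope of the lines y = a_i + i · x (there are 5 lines, with slopes 0, 1, ..., 4). Only the lines that attain the minimum somewhere contribute to roots; other lines are dominated. Here the surviving (envelope) indices are i = 4, i = 3, i = 2, i = 1, i = 0.
Intersections between consecutive envelope lines give the roots: for adjacent envelope indices i < j the intersection is x = (a_i − a_j) / (j − i). Reading off the sorted break points: {-1, 3, 6, 8}.
Verification: at each break x_0, at least two indices attain the minimum of min_i(a_i + i · x_0).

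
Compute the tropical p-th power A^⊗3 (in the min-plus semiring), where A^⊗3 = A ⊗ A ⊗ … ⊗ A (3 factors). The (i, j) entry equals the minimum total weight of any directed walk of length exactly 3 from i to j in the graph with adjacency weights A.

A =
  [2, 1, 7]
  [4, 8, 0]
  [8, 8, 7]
A^⊗3 =
  [6, 5, 3]
  [8, 7, 5]
  [12, 11, 9]

Each entry (A^⊗3)_ij equals the minimum over all length-3 walks i = v_0 → v_1 → … → v_3 = j of Σ_t A[v_t][v_{t+1}]. For example, for (i, j) = (0, 2) we minimise over 9 possible intermediate vertex sequences; the minimum is 3, attained along the walk 0 → 0 → 1 → 2.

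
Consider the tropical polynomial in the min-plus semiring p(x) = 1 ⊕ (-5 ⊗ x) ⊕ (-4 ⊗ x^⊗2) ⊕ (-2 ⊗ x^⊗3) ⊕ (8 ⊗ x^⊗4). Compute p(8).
p(8) = 1

A tropical monomial a ⊗ x^⊗i evaluates to a + i · x. Evaluating each term at x = 8:
  Term 0 contributes 1 + 0 · 8 = 1
  Term 1 contributes -5 + 1 · 8 = 3
  Term 2 contributes -4 + 2 · 8 = 12
  Term 3 contributes -2 + 3 · 8 = 22
  Term 4 contributes 8 + 4 · 8 = 40
p(8) = ⊕ of these = min[1, 3, 12, 22, 40] = 1.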